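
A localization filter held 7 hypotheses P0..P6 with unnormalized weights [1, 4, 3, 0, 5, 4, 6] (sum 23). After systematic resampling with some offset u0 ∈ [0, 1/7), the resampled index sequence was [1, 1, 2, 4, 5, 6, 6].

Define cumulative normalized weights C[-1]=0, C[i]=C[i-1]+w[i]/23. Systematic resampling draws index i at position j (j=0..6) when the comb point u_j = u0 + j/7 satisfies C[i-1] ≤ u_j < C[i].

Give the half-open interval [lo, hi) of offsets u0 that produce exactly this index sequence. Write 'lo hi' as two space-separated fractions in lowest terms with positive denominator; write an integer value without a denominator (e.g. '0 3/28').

C = [1/23, 5/23, 8/23, 8/23, 13/23, 17/23, 1]
j=0 picked index 1: u0 ∈ [1/23, 5/23)
j=1 picked index 1: u0 ∈ [-16/161, 12/161)
j=2 picked index 2: u0 ∈ [-11/161, 10/161)
j=3 picked index 4: u0 ∈ [-13/161, 22/161)
j=4 picked index 5: u0 ∈ [-1/161, 27/161)
j=5 picked index 6: u0 ∈ [4/161, 2/7)
j=6 picked index 6: u0 ∈ [-19/161, 1/7)
intersection: [1/23, 10/161)

1/23 10/161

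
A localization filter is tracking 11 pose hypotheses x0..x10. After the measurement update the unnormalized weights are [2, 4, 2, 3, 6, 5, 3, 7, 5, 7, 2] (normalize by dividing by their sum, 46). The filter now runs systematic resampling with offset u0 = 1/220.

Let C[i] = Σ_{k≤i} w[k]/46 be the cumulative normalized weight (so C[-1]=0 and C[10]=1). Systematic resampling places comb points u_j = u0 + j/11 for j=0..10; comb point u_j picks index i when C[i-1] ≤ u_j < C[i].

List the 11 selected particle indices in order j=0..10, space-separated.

C = [1/23, 3/23, 4/23, 11/46, 17/46, 11/23, 25/46, 16/23, 37/46, 22/23, 1]
j=0: u_0=1/220 ∈ [0, 1/23) → index 0
j=1: u_1=21/220 ∈ [1/23, 3/23) → index 1
j=2: u_2=41/220 ∈ [4/23, 11/46) → index 3
j=3: u_3=61/220 ∈ [11/46, 17/46) → index 4
j=4: u_4=81/220 ∈ [11/46, 17/46) → index 4
j=5: u_5=101/220 ∈ [17/46, 11/23) → index 5
j=6: u_6=11/20 ∈ [25/46, 16/23) → index 7
j=7: u_7=141/220 ∈ [25/46, 16/23) → index 7
j=8: u_8=161/220 ∈ [16/23, 37/46) → index 8
j=9: u_9=181/220 ∈ [37/46, 22/23) → index 9
j=10: u_10=201/220 ∈ [37/46, 22/23) → index 9

0 1 3 4 4 5 7 7 8 9 9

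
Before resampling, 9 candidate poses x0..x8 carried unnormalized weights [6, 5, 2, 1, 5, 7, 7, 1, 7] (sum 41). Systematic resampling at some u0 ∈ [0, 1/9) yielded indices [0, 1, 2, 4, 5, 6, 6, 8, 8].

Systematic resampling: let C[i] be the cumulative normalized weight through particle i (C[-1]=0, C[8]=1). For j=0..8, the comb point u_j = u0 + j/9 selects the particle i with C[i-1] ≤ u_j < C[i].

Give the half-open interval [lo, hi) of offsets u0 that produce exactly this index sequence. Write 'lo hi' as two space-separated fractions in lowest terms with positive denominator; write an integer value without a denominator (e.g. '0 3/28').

C = [6/41, 11/41, 13/41, 14/41, 19/41, 26/41, 33/41, 34/41, 1]
j=0 picked index 0: u0 ∈ [0, 6/41)
j=1 picked index 1: u0 ∈ [13/369, 58/369)
j=2 picked index 2: u0 ∈ [17/369, 35/369)
j=3 picked index 4: u0 ∈ [1/123, 16/123)
j=4 picked index 5: u0 ∈ [7/369, 70/369)
j=5 picked index 6: u0 ∈ [29/369, 92/369)
j=6 picked index 6: u0 ∈ [-4/123, 17/123)
j=7 picked index 8: u0 ∈ [19/369, 2/9)
j=8 picked index 8: u0 ∈ [-22/369, 1/9)
intersection: [29/369, 35/369)

29/369 35/369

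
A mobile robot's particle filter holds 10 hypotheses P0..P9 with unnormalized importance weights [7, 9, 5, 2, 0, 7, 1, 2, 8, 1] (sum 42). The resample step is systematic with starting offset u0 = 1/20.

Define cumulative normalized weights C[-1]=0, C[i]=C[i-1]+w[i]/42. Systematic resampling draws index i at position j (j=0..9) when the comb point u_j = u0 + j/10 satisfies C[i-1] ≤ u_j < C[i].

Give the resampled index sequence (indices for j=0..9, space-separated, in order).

0 0 1 1 2 5 5 7 8 8

C = [1/6, 8/21, 1/2, 23/42, 23/42, 5/7, 31/42, 11/14, 41/42, 1]
j=0: u_0=1/20 ∈ [0, 1/6) → index 0
j=1: u_1=3/20 ∈ [0, 1/6) → index 0
j=2: u_2=1/4 ∈ [1/6, 8/21) → index 1
j=3: u_3=7/20 ∈ [1/6, 8/21) → index 1
j=4: u_4=9/20 ∈ [8/21, 1/2) → index 2
j=5: u_5=11/20 ∈ [23/42, 5/7) → index 5
j=6: u_6=13/20 ∈ [23/42, 5/7) → index 5
j=7: u_7=3/4 ∈ [31/42, 11/14) → index 7
j=8: u_8=17/20 ∈ [11/14, 41/42) → index 8
j=9: u_9=19/20 ∈ [11/14, 41/42) → index 8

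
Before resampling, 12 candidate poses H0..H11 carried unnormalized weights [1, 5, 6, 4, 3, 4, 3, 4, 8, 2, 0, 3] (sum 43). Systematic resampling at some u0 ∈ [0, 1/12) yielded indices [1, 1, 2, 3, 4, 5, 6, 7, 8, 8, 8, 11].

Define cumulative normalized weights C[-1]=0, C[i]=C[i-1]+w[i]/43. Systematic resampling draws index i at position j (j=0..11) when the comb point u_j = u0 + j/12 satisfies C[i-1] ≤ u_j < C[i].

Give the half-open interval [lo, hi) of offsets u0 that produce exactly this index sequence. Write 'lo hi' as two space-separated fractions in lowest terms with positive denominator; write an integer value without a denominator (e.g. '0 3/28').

5/129 13/258

C = [1/43, 6/43, 12/43, 16/43, 19/43, 23/43, 26/43, 30/43, 38/43, 40/43, 40/43, 1]
j=0 picked index 1: u0 ∈ [1/43, 6/43)
j=1 picked index 1: u0 ∈ [-31/516, 29/516)
j=2 picked index 2: u0 ∈ [-7/258, 29/258)
j=3 picked index 3: u0 ∈ [5/172, 21/172)
j=4 picked index 4: u0 ∈ [5/129, 14/129)
j=5 picked index 5: u0 ∈ [13/516, 61/516)
j=6 picked index 6: u0 ∈ [3/86, 9/86)
j=7 picked index 7: u0 ∈ [11/516, 59/516)
j=8 picked index 8: u0 ∈ [4/129, 28/129)
j=9 picked index 8: u0 ∈ [-9/172, 23/172)
j=10 picked index 8: u0 ∈ [-35/258, 13/258)
j=11 picked index 11: u0 ∈ [7/516, 1/12)
intersection: [5/129, 13/258)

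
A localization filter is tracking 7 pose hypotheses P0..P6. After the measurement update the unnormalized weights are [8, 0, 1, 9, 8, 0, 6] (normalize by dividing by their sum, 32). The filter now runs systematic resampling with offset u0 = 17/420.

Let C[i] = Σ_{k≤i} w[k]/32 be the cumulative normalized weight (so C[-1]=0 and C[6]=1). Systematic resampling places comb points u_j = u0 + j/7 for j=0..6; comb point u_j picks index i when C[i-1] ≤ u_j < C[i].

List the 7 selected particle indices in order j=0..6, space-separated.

0 0 3 3 4 4 6

C = [1/4, 1/4, 9/32, 9/16, 13/16, 13/16, 1]
j=0: u_0=17/420 ∈ [0, 1/4) → index 0
j=1: u_1=11/60 ∈ [0, 1/4) → index 0
j=2: u_2=137/420 ∈ [9/32, 9/16) → index 3
j=3: u_3=197/420 ∈ [9/32, 9/16) → index 3
j=4: u_4=257/420 ∈ [9/16, 13/16) → index 4
j=5: u_5=317/420 ∈ [9/16, 13/16) → index 4
j=6: u_6=377/420 ∈ [13/16, 1) → index 6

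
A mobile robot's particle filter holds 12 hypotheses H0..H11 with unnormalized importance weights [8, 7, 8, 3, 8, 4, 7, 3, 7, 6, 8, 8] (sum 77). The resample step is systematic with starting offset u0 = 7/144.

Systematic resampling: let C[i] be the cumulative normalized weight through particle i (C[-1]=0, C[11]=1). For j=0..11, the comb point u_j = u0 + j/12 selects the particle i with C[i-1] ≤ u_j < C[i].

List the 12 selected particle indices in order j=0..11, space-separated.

0 1 2 2 4 5 6 8 9 10 10 11

C = [8/77, 15/77, 23/77, 26/77, 34/77, 38/77, 45/77, 48/77, 5/7, 61/77, 69/77, 1]
j=0: u_0=7/144 ∈ [0, 8/77) → index 0
j=1: u_1=19/144 ∈ [8/77, 15/77) → index 1
j=2: u_2=31/144 ∈ [15/77, 23/77) → index 2
j=3: u_3=43/144 ∈ [15/77, 23/77) → index 2
j=4: u_4=55/144 ∈ [26/77, 34/77) → index 4
j=5: u_5=67/144 ∈ [34/77, 38/77) → index 5
j=6: u_6=79/144 ∈ [38/77, 45/77) → index 6
j=7: u_7=91/144 ∈ [48/77, 5/7) → index 8
j=8: u_8=103/144 ∈ [5/7, 61/77) → index 9
j=9: u_9=115/144 ∈ [61/77, 69/77) → index 10
j=10: u_10=127/144 ∈ [61/77, 69/77) → index 10
j=11: u_11=139/144 ∈ [69/77, 1) → index 11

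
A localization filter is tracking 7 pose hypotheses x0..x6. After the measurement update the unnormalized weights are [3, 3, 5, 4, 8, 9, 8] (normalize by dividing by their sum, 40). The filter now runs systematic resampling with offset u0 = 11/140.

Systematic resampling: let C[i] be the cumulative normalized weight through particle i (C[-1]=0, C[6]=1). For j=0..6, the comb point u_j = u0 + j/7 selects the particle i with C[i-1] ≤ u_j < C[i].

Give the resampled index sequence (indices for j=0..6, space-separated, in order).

1 2 3 4 5 5 6

C = [3/40, 3/20, 11/40, 3/8, 23/40, 4/5, 1]
j=0: u_0=11/140 ∈ [3/40, 3/20) → index 1
j=1: u_1=31/140 ∈ [3/20, 11/40) → index 2
j=2: u_2=51/140 ∈ [11/40, 3/8) → index 3
j=3: u_3=71/140 ∈ [3/8, 23/40) → index 4
j=4: u_4=13/20 ∈ [23/40, 4/5) → index 5
j=5: u_5=111/140 ∈ [23/40, 4/5) → index 5
j=6: u_6=131/140 ∈ [4/5, 1) → index 6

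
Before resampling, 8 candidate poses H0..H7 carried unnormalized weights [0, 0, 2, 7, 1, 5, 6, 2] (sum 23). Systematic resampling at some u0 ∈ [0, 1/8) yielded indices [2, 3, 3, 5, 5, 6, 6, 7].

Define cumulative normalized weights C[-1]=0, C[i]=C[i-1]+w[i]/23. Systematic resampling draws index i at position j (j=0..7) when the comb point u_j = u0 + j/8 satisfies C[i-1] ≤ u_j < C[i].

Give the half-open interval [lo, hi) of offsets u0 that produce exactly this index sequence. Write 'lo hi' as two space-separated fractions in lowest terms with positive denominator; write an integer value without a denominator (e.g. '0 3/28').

C = [0, 0, 2/23, 9/23, 10/23, 15/23, 21/23, 1]
j=0 picked index 2: u0 ∈ [0, 2/23)
j=1 picked index 3: u0 ∈ [-7/184, 49/184)
j=2 picked index 3: u0 ∈ [-15/92, 13/92)
j=3 picked index 5: u0 ∈ [11/184, 51/184)
j=4 picked index 5: u0 ∈ [-3/46, 7/46)
j=5 picked index 6: u0 ∈ [5/184, 53/184)
j=6 picked index 6: u0 ∈ [-9/92, 15/92)
j=7 picked index 7: u0 ∈ [7/184, 1/8)
intersection: [11/184, 2/23)

11/184 2/23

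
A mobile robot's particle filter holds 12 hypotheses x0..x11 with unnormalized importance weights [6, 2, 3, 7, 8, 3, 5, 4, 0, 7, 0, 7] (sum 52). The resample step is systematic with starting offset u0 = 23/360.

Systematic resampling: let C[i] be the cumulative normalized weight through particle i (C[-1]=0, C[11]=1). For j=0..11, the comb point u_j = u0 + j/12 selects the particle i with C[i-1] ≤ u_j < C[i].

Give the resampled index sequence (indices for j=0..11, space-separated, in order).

0 1 3 3 4 4 6 6 7 9 11 11

C = [3/26, 2/13, 11/52, 9/26, 1/2, 29/52, 17/26, 19/26, 19/26, 45/52, 45/52, 1]
j=0: u_0=23/360 ∈ [0, 3/26) → index 0
j=1: u_1=53/360 ∈ [3/26, 2/13) → index 1
j=2: u_2=83/360 ∈ [11/52, 9/26) → index 3
j=3: u_3=113/360 ∈ [11/52, 9/26) → index 3
j=4: u_4=143/360 ∈ [9/26, 1/2) → index 4
j=5: u_5=173/360 ∈ [9/26, 1/2) → index 4
j=6: u_6=203/360 ∈ [29/52, 17/26) → index 6
j=7: u_7=233/360 ∈ [29/52, 17/26) → index 6
j=8: u_8=263/360 ∈ [17/26, 19/26) → index 7
j=9: u_9=293/360 ∈ [19/26, 45/52) → index 9
j=10: u_10=323/360 ∈ [45/52, 1) → index 11
j=11: u_11=353/360 ∈ [45/52, 1) → index 11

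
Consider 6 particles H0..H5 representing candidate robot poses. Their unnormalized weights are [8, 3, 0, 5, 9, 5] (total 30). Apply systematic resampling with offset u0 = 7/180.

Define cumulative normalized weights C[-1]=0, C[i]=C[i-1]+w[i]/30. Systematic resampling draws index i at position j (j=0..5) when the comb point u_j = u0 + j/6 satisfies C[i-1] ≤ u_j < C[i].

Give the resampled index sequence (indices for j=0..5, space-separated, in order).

0 0 3 4 4 5

C = [4/15, 11/30, 11/30, 8/15, 5/6, 1]
j=0: u_0=7/180 ∈ [0, 4/15) → index 0
j=1: u_1=37/180 ∈ [0, 4/15) → index 0
j=2: u_2=67/180 ∈ [11/30, 8/15) → index 3
j=3: u_3=97/180 ∈ [8/15, 5/6) → index 4
j=4: u_4=127/180 ∈ [8/15, 5/6) → index 4
j=5: u_5=157/180 ∈ [5/6, 1) → index 5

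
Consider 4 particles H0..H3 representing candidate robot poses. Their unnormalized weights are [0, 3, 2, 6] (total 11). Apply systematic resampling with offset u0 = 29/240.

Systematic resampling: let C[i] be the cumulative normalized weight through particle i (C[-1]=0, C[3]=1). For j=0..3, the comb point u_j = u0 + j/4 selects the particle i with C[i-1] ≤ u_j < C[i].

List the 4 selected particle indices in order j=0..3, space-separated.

1 2 3 3

C = [0, 3/11, 5/11, 1]
j=0: u_0=29/240 ∈ [0, 3/11) → index 1
j=1: u_1=89/240 ∈ [3/11, 5/11) → index 2
j=2: u_2=149/240 ∈ [5/11, 1) → index 3
j=3: u_3=209/240 ∈ [5/11, 1) → index 3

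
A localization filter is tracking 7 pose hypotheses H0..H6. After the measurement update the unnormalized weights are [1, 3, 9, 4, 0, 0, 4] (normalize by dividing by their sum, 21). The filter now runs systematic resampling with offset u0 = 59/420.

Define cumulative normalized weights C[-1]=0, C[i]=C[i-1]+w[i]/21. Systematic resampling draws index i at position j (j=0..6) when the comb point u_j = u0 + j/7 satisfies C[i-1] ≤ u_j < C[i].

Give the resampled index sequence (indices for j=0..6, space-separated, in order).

1 2 2 2 3 6 6

C = [1/21, 4/21, 13/21, 17/21, 17/21, 17/21, 1]
j=0: u_0=59/420 ∈ [1/21, 4/21) → index 1
j=1: u_1=17/60 ∈ [4/21, 13/21) → index 2
j=2: u_2=179/420 ∈ [4/21, 13/21) → index 2
j=3: u_3=239/420 ∈ [4/21, 13/21) → index 2
j=4: u_4=299/420 ∈ [13/21, 17/21) → index 3
j=5: u_5=359/420 ∈ [17/21, 1) → index 6
j=6: u_6=419/420 ∈ [17/21, 1) → index 6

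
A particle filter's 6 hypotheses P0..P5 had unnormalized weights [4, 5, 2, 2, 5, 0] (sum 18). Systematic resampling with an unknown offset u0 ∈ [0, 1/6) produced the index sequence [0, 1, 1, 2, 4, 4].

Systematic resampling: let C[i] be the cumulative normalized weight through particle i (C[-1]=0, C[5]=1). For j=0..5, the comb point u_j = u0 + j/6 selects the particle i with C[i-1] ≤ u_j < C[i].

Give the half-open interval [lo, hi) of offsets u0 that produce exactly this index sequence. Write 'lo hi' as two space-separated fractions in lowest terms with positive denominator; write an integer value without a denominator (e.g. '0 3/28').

1/18 1/9

C = [2/9, 1/2, 11/18, 13/18, 1, 1]
j=0 picked index 0: u0 ∈ [0, 2/9)
j=1 picked index 1: u0 ∈ [1/18, 1/3)
j=2 picked index 1: u0 ∈ [-1/9, 1/6)
j=3 picked index 2: u0 ∈ [0, 1/9)
j=4 picked index 4: u0 ∈ [1/18, 1/3)
j=5 picked index 4: u0 ∈ [-1/9, 1/6)
intersection: [1/18, 1/9)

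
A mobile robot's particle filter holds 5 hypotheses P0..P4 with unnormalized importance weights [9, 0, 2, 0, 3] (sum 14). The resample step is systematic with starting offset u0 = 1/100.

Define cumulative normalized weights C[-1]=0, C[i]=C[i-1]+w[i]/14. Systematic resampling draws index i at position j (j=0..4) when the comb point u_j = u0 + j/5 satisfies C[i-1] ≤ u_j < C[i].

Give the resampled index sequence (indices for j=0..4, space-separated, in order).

C = [9/14, 9/14, 11/14, 11/14, 1]
j=0: u_0=1/100 ∈ [0, 9/14) → index 0
j=1: u_1=21/100 ∈ [0, 9/14) → index 0
j=2: u_2=41/100 ∈ [0, 9/14) → index 0
j=3: u_3=61/100 ∈ [0, 9/14) → index 0
j=4: u_4=81/100 ∈ [11/14, 1) → index 4

0 0 0 0 4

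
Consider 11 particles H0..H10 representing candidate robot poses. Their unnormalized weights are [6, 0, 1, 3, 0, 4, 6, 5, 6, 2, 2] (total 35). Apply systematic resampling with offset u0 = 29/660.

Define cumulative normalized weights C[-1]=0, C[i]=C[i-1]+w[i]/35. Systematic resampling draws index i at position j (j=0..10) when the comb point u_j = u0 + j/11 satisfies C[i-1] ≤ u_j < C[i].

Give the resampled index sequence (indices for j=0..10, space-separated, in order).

0 0 3 5 6 6 7 7 8 8 10

C = [6/35, 6/35, 1/5, 2/7, 2/7, 2/5, 4/7, 5/7, 31/35, 33/35, 1]
j=0: u_0=29/660 ∈ [0, 6/35) → index 0
j=1: u_1=89/660 ∈ [0, 6/35) → index 0
j=2: u_2=149/660 ∈ [1/5, 2/7) → index 3
j=3: u_3=19/60 ∈ [2/7, 2/5) → index 5
j=4: u_4=269/660 ∈ [2/5, 4/7) → index 6
j=5: u_5=329/660 ∈ [2/5, 4/7) → index 6
j=6: u_6=389/660 ∈ [4/7, 5/7) → index 7
j=7: u_7=449/660 ∈ [4/7, 5/7) → index 7
j=8: u_8=509/660 ∈ [5/7, 31/35) → index 8
j=9: u_9=569/660 ∈ [5/7, 31/35) → index 8
j=10: u_10=629/660 ∈ [33/35, 1) → index 10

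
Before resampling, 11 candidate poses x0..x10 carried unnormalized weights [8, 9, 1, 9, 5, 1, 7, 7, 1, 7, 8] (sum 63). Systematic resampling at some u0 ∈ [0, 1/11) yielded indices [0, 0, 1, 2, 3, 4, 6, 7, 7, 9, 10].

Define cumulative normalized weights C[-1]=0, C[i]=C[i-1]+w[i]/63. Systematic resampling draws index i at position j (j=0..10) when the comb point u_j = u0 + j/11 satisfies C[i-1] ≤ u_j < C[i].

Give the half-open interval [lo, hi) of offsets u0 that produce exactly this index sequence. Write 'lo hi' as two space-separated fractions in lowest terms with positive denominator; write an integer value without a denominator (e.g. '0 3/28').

0 1/77

C = [8/63, 17/63, 2/7, 3/7, 32/63, 11/21, 40/63, 47/63, 16/21, 55/63, 1]
j=0 picked index 0: u0 ∈ [0, 8/63)
j=1 picked index 0: u0 ∈ [-1/11, 25/693)
j=2 picked index 1: u0 ∈ [-38/693, 61/693)
j=3 picked index 2: u0 ∈ [-2/693, 1/77)
j=4 picked index 3: u0 ∈ [-6/77, 5/77)
j=5 picked index 4: u0 ∈ [-2/77, 37/693)
j=6 picked index 6: u0 ∈ [-5/231, 62/693)
j=7 picked index 7: u0 ∈ [-1/693, 76/693)
j=8 picked index 7: u0 ∈ [-64/693, 13/693)
j=9 picked index 9: u0 ∈ [-13/231, 38/693)
j=10 picked index 10: u0 ∈ [-25/693, 1/11)
intersection: [0, 1/77)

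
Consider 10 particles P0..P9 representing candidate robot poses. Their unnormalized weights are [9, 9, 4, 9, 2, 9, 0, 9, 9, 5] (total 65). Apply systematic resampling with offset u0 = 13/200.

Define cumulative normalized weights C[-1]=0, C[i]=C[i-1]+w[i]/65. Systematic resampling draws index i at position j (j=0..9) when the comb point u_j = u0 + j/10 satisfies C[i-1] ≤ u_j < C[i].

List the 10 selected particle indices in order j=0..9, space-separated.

C = [9/65, 18/65, 22/65, 31/65, 33/65, 42/65, 42/65, 51/65, 12/13, 1]
j=0: u_0=13/200 ∈ [0, 9/65) → index 0
j=1: u_1=33/200 ∈ [9/65, 18/65) → index 1
j=2: u_2=53/200 ∈ [9/65, 18/65) → index 1
j=3: u_3=73/200 ∈ [22/65, 31/65) → index 3
j=4: u_4=93/200 ∈ [22/65, 31/65) → index 3
j=5: u_5=113/200 ∈ [33/65, 42/65) → index 5
j=6: u_6=133/200 ∈ [42/65, 51/65) → index 7
j=7: u_7=153/200 ∈ [42/65, 51/65) → index 7
j=8: u_8=173/200 ∈ [51/65, 12/13) → index 8
j=9: u_9=193/200 ∈ [12/13, 1) → index 9

0 1 1 3 3 5 7 7 8 9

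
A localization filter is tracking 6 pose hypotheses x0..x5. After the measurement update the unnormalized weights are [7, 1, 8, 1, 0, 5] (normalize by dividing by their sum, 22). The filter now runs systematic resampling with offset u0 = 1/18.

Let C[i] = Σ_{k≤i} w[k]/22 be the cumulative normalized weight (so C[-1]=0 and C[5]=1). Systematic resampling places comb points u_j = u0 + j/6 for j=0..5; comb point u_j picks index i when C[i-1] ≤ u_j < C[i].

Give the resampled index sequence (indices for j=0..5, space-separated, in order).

C = [7/22, 4/11, 8/11, 17/22, 17/22, 1]
j=0: u_0=1/18 ∈ [0, 7/22) → index 0
j=1: u_1=2/9 ∈ [0, 7/22) → index 0
j=2: u_2=7/18 ∈ [4/11, 8/11) → index 2
j=3: u_3=5/9 ∈ [4/11, 8/11) → index 2
j=4: u_4=13/18 ∈ [4/11, 8/11) → index 2
j=5: u_5=8/9 ∈ [17/22, 1) → index 5

0 0 2 2 2 5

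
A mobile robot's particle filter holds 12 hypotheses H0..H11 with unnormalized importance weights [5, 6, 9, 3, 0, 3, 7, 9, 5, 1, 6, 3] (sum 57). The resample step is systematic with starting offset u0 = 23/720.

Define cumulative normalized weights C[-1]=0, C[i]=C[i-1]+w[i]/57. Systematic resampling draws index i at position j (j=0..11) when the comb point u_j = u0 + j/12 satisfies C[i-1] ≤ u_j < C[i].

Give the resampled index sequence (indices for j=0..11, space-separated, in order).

0 1 2 2 3 5 6 7 7 8 10 11

C = [5/57, 11/57, 20/57, 23/57, 23/57, 26/57, 11/19, 14/19, 47/57, 16/19, 18/19, 1]
j=0: u_0=23/720 ∈ [0, 5/57) → index 0
j=1: u_1=83/720 ∈ [5/57, 11/57) → index 1
j=2: u_2=143/720 ∈ [11/57, 20/57) → index 2
j=3: u_3=203/720 ∈ [11/57, 20/57) → index 2
j=4: u_4=263/720 ∈ [20/57, 23/57) → index 3
j=5: u_5=323/720 ∈ [23/57, 26/57) → index 5
j=6: u_6=383/720 ∈ [26/57, 11/19) → index 6
j=7: u_7=443/720 ∈ [11/19, 14/19) → index 7
j=8: u_8=503/720 ∈ [11/19, 14/19) → index 7
j=9: u_9=563/720 ∈ [14/19, 47/57) → index 8
j=10: u_10=623/720 ∈ [16/19, 18/19) → index 10
j=11: u_11=683/720 ∈ [18/19, 1) → index 11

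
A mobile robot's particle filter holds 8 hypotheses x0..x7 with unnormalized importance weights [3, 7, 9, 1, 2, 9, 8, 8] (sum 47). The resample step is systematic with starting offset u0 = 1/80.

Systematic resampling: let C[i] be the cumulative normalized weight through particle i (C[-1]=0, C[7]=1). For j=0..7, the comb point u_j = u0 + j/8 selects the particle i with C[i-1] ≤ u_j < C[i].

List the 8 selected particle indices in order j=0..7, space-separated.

0 1 2 2 5 5 6 7

C = [3/47, 10/47, 19/47, 20/47, 22/47, 31/47, 39/47, 1]
j=0: u_0=1/80 ∈ [0, 3/47) → index 0
j=1: u_1=11/80 ∈ [3/47, 10/47) → index 1
j=2: u_2=21/80 ∈ [10/47, 19/47) → index 2
j=3: u_3=31/80 ∈ [10/47, 19/47) → index 2
j=4: u_4=41/80 ∈ [22/47, 31/47) → index 5
j=5: u_5=51/80 ∈ [22/47, 31/47) → index 5
j=6: u_6=61/80 ∈ [31/47, 39/47) → index 6
j=7: u_7=71/80 ∈ [39/47, 1) → index 7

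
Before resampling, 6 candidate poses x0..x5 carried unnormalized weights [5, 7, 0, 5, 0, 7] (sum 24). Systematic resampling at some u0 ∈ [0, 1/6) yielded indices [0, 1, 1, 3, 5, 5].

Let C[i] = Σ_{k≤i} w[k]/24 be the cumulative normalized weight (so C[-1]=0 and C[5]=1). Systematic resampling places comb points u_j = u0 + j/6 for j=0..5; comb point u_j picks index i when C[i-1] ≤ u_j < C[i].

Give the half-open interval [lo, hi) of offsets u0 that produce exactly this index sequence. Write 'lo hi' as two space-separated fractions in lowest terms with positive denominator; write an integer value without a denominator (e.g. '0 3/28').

1/24 1/6

C = [5/24, 1/2, 1/2, 17/24, 17/24, 1]
j=0 picked index 0: u0 ∈ [0, 5/24)
j=1 picked index 1: u0 ∈ [1/24, 1/3)
j=2 picked index 1: u0 ∈ [-1/8, 1/6)
j=3 picked index 3: u0 ∈ [0, 5/24)
j=4 picked index 5: u0 ∈ [1/24, 1/3)
j=5 picked index 5: u0 ∈ [-1/8, 1/6)
intersection: [1/24, 1/6)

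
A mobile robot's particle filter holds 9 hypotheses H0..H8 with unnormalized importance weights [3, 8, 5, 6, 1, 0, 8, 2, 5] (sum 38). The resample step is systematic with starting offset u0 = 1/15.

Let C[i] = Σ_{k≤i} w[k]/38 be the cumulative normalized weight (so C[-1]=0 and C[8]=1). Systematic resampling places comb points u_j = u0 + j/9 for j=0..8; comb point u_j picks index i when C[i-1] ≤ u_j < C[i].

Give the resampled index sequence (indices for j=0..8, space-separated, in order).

C = [3/38, 11/38, 8/19, 11/19, 23/38, 23/38, 31/38, 33/38, 1]
j=0: u_0=1/15 ∈ [0, 3/38) → index 0
j=1: u_1=8/45 ∈ [3/38, 11/38) → index 1
j=2: u_2=13/45 ∈ [3/38, 11/38) → index 1
j=3: u_3=2/5 ∈ [11/38, 8/19) → index 2
j=4: u_4=23/45 ∈ [8/19, 11/19) → index 3
j=5: u_5=28/45 ∈ [23/38, 31/38) → index 6
j=6: u_6=11/15 ∈ [23/38, 31/38) → index 6
j=7: u_7=38/45 ∈ [31/38, 33/38) → index 7
j=8: u_8=43/45 ∈ [33/38, 1) → index 8

0 1 1 2 3 6 6 7 8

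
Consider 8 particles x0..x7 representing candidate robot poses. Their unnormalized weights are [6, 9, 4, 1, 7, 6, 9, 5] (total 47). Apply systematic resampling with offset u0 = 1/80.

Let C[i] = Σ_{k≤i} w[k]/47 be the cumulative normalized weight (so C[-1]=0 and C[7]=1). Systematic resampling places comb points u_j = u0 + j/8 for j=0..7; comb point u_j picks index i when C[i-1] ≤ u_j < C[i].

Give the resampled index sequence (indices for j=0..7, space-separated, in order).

0 1 1 2 4 5 6 6

C = [6/47, 15/47, 19/47, 20/47, 27/47, 33/47, 42/47, 1]
j=0: u_0=1/80 ∈ [0, 6/47) → index 0
j=1: u_1=11/80 ∈ [6/47, 15/47) → index 1
j=2: u_2=21/80 ∈ [6/47, 15/47) → index 1
j=3: u_3=31/80 ∈ [15/47, 19/47) → index 2
j=4: u_4=41/80 ∈ [20/47, 27/47) → index 4
j=5: u_5=51/80 ∈ [27/47, 33/47) → index 5
j=6: u_6=61/80 ∈ [33/47, 42/47) → index 6
j=7: u_7=71/80 ∈ [33/47, 42/47) → index 6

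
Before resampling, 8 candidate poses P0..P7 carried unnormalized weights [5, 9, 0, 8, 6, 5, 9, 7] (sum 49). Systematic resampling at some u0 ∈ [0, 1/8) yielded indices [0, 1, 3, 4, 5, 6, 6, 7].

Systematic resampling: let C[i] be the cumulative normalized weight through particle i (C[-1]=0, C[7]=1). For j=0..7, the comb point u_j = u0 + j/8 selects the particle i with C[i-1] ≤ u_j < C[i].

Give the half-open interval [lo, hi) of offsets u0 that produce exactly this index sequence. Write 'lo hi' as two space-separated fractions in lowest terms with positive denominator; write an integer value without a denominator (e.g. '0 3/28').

C = [5/49, 2/7, 2/7, 22/49, 4/7, 33/49, 6/7, 1]
j=0 picked index 0: u0 ∈ [0, 5/49)
j=1 picked index 1: u0 ∈ [-9/392, 9/56)
j=2 picked index 3: u0 ∈ [1/28, 39/196)
j=3 picked index 4: u0 ∈ [29/392, 11/56)
j=4 picked index 5: u0 ∈ [1/14, 17/98)
j=5 picked index 6: u0 ∈ [19/392, 13/56)
j=6 picked index 6: u0 ∈ [-15/196, 3/28)
j=7 picked index 7: u0 ∈ [-1/56, 1/8)
intersection: [29/392, 5/49)

29/392 5/49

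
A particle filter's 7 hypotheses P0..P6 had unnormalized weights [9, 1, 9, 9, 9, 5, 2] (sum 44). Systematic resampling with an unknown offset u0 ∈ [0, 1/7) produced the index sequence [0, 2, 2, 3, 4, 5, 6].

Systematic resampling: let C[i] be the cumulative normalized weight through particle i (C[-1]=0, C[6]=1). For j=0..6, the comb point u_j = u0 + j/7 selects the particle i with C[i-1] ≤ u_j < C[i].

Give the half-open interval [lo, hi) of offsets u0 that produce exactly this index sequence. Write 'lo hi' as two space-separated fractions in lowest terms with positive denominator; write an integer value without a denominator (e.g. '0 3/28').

C = [9/44, 5/22, 19/44, 7/11, 37/44, 21/22, 1]
j=0 picked index 0: u0 ∈ [0, 9/44)
j=1 picked index 2: u0 ∈ [13/154, 89/308)
j=2 picked index 2: u0 ∈ [-9/154, 45/308)
j=3 picked index 3: u0 ∈ [1/308, 16/77)
j=4 picked index 4: u0 ∈ [5/77, 83/308)
j=5 picked index 5: u0 ∈ [39/308, 37/154)
j=6 picked index 6: u0 ∈ [15/154, 1/7)
intersection: [39/308, 1/7)

39/308 1/7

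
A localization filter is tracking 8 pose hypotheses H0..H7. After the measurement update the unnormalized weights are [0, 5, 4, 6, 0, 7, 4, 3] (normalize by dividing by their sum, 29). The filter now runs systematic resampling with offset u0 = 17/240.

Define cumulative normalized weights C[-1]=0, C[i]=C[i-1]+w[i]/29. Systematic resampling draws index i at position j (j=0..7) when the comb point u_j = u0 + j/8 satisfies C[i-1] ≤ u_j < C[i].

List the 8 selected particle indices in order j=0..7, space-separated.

C = [0, 5/29, 9/29, 15/29, 15/29, 22/29, 26/29, 1]
j=0: u_0=17/240 ∈ [0, 5/29) → index 1
j=1: u_1=47/240 ∈ [5/29, 9/29) → index 2
j=2: u_2=77/240 ∈ [9/29, 15/29) → index 3
j=3: u_3=107/240 ∈ [9/29, 15/29) → index 3
j=4: u_4=137/240 ∈ [15/29, 22/29) → index 5
j=5: u_5=167/240 ∈ [15/29, 22/29) → index 5
j=6: u_6=197/240 ∈ [22/29, 26/29) → index 6
j=7: u_7=227/240 ∈ [26/29, 1) → index 7

1 2 3 3 5 5 6 7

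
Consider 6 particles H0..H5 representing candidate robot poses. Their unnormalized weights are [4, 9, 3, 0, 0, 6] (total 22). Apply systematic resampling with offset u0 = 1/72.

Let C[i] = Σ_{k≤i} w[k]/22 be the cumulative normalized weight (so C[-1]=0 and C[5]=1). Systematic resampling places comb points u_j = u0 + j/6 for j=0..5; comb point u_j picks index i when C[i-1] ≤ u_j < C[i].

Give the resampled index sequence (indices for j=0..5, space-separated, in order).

C = [2/11, 13/22, 8/11, 8/11, 8/11, 1]
j=0: u_0=1/72 ∈ [0, 2/11) → index 0
j=1: u_1=13/72 ∈ [0, 2/11) → index 0
j=2: u_2=25/72 ∈ [2/11, 13/22) → index 1
j=3: u_3=37/72 ∈ [2/11, 13/22) → index 1
j=4: u_4=49/72 ∈ [13/22, 8/11) → index 2
j=5: u_5=61/72 ∈ [8/11, 1) → index 5

0 0 1 1 2 5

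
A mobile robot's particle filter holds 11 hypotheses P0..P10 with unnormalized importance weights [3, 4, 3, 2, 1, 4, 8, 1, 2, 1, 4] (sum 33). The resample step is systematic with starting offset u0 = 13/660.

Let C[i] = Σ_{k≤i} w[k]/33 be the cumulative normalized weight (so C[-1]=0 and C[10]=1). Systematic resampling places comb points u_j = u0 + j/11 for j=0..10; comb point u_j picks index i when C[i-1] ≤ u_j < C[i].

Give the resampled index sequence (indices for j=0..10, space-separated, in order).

C = [1/11, 7/33, 10/33, 4/11, 13/33, 17/33, 25/33, 26/33, 28/33, 29/33, 1]
j=0: u_0=13/660 ∈ [0, 1/11) → index 0
j=1: u_1=73/660 ∈ [1/11, 7/33) → index 1
j=2: u_2=133/660 ∈ [1/11, 7/33) → index 1
j=3: u_3=193/660 ∈ [7/33, 10/33) → index 2
j=4: u_4=23/60 ∈ [4/11, 13/33) → index 4
j=5: u_5=313/660 ∈ [13/33, 17/33) → index 5
j=6: u_6=373/660 ∈ [17/33, 25/33) → index 6
j=7: u_7=433/660 ∈ [17/33, 25/33) → index 6
j=8: u_8=493/660 ∈ [17/33, 25/33) → index 6
j=9: u_9=553/660 ∈ [26/33, 28/33) → index 8
j=10: u_10=613/660 ∈ [29/33, 1) → index 10

0 1 1 2 4 5 6 6 6 8 10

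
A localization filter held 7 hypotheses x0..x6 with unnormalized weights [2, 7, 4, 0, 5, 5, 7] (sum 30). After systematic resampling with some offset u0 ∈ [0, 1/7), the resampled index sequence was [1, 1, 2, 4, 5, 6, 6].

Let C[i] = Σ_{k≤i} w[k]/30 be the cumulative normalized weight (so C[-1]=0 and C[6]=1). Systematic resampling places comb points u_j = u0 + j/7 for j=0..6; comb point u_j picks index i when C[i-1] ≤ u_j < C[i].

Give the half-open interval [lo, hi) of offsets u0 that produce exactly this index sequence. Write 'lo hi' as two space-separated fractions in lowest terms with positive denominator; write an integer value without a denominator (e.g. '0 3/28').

C = [1/15, 3/10, 13/30, 13/30, 3/5, 23/30, 1]
j=0 picked index 1: u0 ∈ [1/15, 3/10)
j=1 picked index 1: u0 ∈ [-8/105, 11/70)
j=2 picked index 2: u0 ∈ [1/70, 31/210)
j=3 picked index 4: u0 ∈ [1/210, 6/35)
j=4 picked index 5: u0 ∈ [1/35, 41/210)
j=5 picked index 6: u0 ∈ [11/210, 2/7)
j=6 picked index 6: u0 ∈ [-19/210, 1/7)
intersection: [1/15, 1/7)

1/15 1/7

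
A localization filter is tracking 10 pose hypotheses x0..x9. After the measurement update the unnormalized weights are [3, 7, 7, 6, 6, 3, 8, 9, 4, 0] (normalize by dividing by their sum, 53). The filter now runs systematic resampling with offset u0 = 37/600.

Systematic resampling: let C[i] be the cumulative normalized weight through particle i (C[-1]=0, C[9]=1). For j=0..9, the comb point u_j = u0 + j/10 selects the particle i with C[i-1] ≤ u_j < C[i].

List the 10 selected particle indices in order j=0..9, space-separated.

1 1 2 3 4 5 6 7 7 8

C = [3/53, 10/53, 17/53, 23/53, 29/53, 32/53, 40/53, 49/53, 1, 1]
j=0: u_0=37/600 ∈ [3/53, 10/53) → index 1
j=1: u_1=97/600 ∈ [3/53, 10/53) → index 1
j=2: u_2=157/600 ∈ [10/53, 17/53) → index 2
j=3: u_3=217/600 ∈ [17/53, 23/53) → index 3
j=4: u_4=277/600 ∈ [23/53, 29/53) → index 4
j=5: u_5=337/600 ∈ [29/53, 32/53) → index 5
j=6: u_6=397/600 ∈ [32/53, 40/53) → index 6
j=7: u_7=457/600 ∈ [40/53, 49/53) → index 7
j=8: u_8=517/600 ∈ [40/53, 49/53) → index 7
j=9: u_9=577/600 ∈ [49/53, 1) → index 8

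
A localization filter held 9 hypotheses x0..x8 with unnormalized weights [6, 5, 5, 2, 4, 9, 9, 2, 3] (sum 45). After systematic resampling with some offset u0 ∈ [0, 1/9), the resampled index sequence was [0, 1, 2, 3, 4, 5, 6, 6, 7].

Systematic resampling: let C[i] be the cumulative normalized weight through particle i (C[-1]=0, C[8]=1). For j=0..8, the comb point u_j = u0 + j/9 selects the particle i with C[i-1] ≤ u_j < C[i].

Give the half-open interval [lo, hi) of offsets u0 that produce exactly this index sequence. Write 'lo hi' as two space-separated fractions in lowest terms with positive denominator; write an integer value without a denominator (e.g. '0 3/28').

C = [2/15, 11/45, 16/45, 2/5, 22/45, 31/45, 8/9, 14/15, 1]
j=0 picked index 0: u0 ∈ [0, 2/15)
j=1 picked index 1: u0 ∈ [1/45, 2/15)
j=2 picked index 2: u0 ∈ [1/45, 2/15)
j=3 picked index 3: u0 ∈ [1/45, 1/15)
j=4 picked index 4: u0 ∈ [-2/45, 2/45)
j=5 picked index 5: u0 ∈ [-1/15, 2/15)
j=6 picked index 6: u0 ∈ [1/45, 2/9)
j=7 picked index 6: u0 ∈ [-4/45, 1/9)
j=8 picked index 7: u0 ∈ [0, 2/45)
intersection: [1/45, 2/45)

1/45 2/45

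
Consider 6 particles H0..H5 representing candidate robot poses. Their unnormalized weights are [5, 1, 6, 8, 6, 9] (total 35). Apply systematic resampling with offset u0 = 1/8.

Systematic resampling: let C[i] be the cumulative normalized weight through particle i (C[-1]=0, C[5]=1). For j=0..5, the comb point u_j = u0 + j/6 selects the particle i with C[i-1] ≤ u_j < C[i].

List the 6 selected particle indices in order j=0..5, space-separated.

0 2 3 4 5 5

C = [1/7, 6/35, 12/35, 4/7, 26/35, 1]
j=0: u_0=1/8 ∈ [0, 1/7) → index 0
j=1: u_1=7/24 ∈ [6/35, 12/35) → index 2
j=2: u_2=11/24 ∈ [12/35, 4/7) → index 3
j=3: u_3=5/8 ∈ [4/7, 26/35) → index 4
j=4: u_4=19/24 ∈ [26/35, 1) → index 5
j=5: u_5=23/24 ∈ [26/35, 1) → index 5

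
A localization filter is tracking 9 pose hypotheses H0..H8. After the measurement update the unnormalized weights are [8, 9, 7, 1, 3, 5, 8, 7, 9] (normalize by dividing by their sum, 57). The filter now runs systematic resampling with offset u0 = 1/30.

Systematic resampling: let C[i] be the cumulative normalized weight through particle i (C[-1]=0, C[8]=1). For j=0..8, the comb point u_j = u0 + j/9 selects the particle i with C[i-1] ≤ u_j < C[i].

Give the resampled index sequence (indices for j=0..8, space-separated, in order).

C = [8/57, 17/57, 8/19, 25/57, 28/57, 11/19, 41/57, 16/19, 1]
j=0: u_0=1/30 ∈ [0, 8/57) → index 0
j=1: u_1=13/90 ∈ [8/57, 17/57) → index 1
j=2: u_2=23/90 ∈ [8/57, 17/57) → index 1
j=3: u_3=11/30 ∈ [17/57, 8/19) → index 2
j=4: u_4=43/90 ∈ [25/57, 28/57) → index 4
j=5: u_5=53/90 ∈ [11/19, 41/57) → index 6
j=6: u_6=7/10 ∈ [11/19, 41/57) → index 6
j=7: u_7=73/90 ∈ [41/57, 16/19) → index 7
j=8: u_8=83/90 ∈ [16/19, 1) → index 8

0 1 1 2 4 6 6 7 8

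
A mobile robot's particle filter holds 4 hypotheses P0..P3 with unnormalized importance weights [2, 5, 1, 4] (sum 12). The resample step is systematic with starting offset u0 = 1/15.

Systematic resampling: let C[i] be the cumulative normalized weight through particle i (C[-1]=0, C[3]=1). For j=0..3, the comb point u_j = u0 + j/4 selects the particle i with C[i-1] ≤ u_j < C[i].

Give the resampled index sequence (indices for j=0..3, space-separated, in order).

0 1 1 3

C = [1/6, 7/12, 2/3, 1]
j=0: u_0=1/15 ∈ [0, 1/6) → index 0
j=1: u_1=19/60 ∈ [1/6, 7/12) → index 1
j=2: u_2=17/30 ∈ [1/6, 7/12) → index 1
j=3: u_3=49/60 ∈ [2/3, 1) → index 3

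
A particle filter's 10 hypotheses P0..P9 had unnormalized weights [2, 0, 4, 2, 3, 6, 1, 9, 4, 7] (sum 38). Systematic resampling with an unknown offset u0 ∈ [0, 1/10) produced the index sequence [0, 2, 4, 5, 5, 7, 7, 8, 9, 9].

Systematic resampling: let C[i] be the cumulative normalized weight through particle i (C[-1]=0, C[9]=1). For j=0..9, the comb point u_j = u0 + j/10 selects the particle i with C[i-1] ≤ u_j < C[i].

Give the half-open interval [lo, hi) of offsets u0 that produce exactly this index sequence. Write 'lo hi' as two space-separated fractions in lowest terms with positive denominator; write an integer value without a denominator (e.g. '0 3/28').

3/190 9/190

C = [1/19, 1/19, 3/19, 4/19, 11/38, 17/38, 9/19, 27/38, 31/38, 1]
j=0 picked index 0: u0 ∈ [0, 1/19)
j=1 picked index 2: u0 ∈ [-9/190, 11/190)
j=2 picked index 4: u0 ∈ [1/95, 17/190)
j=3 picked index 5: u0 ∈ [-1/95, 14/95)
j=4 picked index 5: u0 ∈ [-21/190, 9/190)
j=5 picked index 7: u0 ∈ [-1/38, 4/19)
j=6 picked index 7: u0 ∈ [-12/95, 21/190)
j=7 picked index 8: u0 ∈ [1/95, 11/95)
j=8 picked index 9: u0 ∈ [3/190, 1/5)
j=9 picked index 9: u0 ∈ [-8/95, 1/10)
intersection: [3/190, 9/190)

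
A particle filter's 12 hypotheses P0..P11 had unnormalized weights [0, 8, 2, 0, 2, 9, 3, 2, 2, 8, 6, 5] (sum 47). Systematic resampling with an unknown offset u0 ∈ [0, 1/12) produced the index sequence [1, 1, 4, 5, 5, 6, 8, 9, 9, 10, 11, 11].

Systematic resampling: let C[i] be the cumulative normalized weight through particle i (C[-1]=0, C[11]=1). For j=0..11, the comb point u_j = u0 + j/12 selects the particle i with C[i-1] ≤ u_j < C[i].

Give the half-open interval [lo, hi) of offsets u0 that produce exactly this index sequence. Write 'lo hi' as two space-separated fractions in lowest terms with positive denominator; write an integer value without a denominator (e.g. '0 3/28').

17/282 1/12

C = [0, 8/47, 10/47, 10/47, 12/47, 21/47, 24/47, 26/47, 28/47, 36/47, 42/47, 1]
j=0 picked index 1: u0 ∈ [0, 8/47)
j=1 picked index 1: u0 ∈ [-1/12, 49/564)
j=2 picked index 4: u0 ∈ [13/282, 25/282)
j=3 picked index 5: u0 ∈ [1/188, 37/188)
j=4 picked index 5: u0 ∈ [-11/141, 16/141)
j=5 picked index 6: u0 ∈ [17/564, 53/564)
j=6 picked index 8: u0 ∈ [5/94, 9/94)
j=7 picked index 9: u0 ∈ [7/564, 103/564)
j=8 picked index 9: u0 ∈ [-10/141, 14/141)
j=9 picked index 10: u0 ∈ [3/188, 27/188)
j=10 picked index 11: u0 ∈ [17/282, 1/6)
j=11 picked index 11: u0 ∈ [-13/564, 1/12)
intersection: [17/282, 1/12)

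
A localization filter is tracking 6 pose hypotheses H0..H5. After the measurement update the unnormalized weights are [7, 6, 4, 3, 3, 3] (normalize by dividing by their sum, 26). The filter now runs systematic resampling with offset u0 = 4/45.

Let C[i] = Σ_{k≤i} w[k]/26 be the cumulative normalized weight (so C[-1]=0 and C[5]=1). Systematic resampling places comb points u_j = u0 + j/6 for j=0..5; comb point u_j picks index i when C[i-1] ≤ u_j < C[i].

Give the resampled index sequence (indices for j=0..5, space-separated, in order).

C = [7/26, 1/2, 17/26, 10/13, 23/26, 1]
j=0: u_0=4/45 ∈ [0, 7/26) → index 0
j=1: u_1=23/90 ∈ [0, 7/26) → index 0
j=2: u_2=19/45 ∈ [7/26, 1/2) → index 1
j=3: u_3=53/90 ∈ [1/2, 17/26) → index 2
j=4: u_4=34/45 ∈ [17/26, 10/13) → index 3
j=5: u_5=83/90 ∈ [23/26, 1) → index 5

0 0 1 2 3 5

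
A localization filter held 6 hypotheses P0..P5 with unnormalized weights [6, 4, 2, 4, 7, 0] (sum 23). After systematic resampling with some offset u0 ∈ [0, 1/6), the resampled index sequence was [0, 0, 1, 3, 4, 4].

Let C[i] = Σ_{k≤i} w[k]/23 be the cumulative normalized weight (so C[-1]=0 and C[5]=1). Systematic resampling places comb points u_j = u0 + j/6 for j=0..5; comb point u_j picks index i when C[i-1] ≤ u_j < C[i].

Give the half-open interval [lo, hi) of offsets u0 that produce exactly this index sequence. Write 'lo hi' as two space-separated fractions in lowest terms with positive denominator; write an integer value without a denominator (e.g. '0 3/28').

C = [6/23, 10/23, 12/23, 16/23, 1, 1]
j=0 picked index 0: u0 ∈ [0, 6/23)
j=1 picked index 0: u0 ∈ [-1/6, 13/138)
j=2 picked index 1: u0 ∈ [-5/69, 7/69)
j=3 picked index 3: u0 ∈ [1/46, 9/46)
j=4 picked index 4: u0 ∈ [2/69, 1/3)
j=5 picked index 4: u0 ∈ [-19/138, 1/6)
intersection: [2/69, 13/138)

2/69 13/138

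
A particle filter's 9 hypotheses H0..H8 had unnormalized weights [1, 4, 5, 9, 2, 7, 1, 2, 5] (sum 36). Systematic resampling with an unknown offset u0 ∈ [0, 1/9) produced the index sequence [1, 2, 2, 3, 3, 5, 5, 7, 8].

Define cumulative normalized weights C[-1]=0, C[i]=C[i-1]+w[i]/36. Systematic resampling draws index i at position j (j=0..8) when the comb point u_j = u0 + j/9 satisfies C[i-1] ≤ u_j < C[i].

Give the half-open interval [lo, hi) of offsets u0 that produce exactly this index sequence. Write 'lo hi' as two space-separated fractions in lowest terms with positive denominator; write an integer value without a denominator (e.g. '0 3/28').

C = [1/36, 5/36, 5/18, 19/36, 7/12, 7/9, 29/36, 31/36, 1]
j=0 picked index 1: u0 ∈ [1/36, 5/36)
j=1 picked index 2: u0 ∈ [1/36, 1/6)
j=2 picked index 2: u0 ∈ [-1/12, 1/18)
j=3 picked index 3: u0 ∈ [-1/18, 7/36)
j=4 picked index 3: u0 ∈ [-1/6, 1/12)
j=5 picked index 5: u0 ∈ [1/36, 2/9)
j=6 picked index 5: u0 ∈ [-1/12, 1/9)
j=7 picked index 7: u0 ∈ [1/36, 1/12)
j=8 picked index 8: u0 ∈ [-1/36, 1/9)
intersection: [1/36, 1/18)

1/36 1/18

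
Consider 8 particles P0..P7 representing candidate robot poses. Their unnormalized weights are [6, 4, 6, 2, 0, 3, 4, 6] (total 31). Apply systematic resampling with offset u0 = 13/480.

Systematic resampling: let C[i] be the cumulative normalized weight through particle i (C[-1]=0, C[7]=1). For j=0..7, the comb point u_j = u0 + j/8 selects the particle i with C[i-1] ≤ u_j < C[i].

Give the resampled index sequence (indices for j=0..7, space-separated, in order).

0 0 1 2 3 5 6 7

C = [6/31, 10/31, 16/31, 18/31, 18/31, 21/31, 25/31, 1]
j=0: u_0=13/480 ∈ [0, 6/31) → index 0
j=1: u_1=73/480 ∈ [0, 6/31) → index 0
j=2: u_2=133/480 ∈ [6/31, 10/31) → index 1
j=3: u_3=193/480 ∈ [10/31, 16/31) → index 2
j=4: u_4=253/480 ∈ [16/31, 18/31) → index 3
j=5: u_5=313/480 ∈ [18/31, 21/31) → index 5
j=6: u_6=373/480 ∈ [21/31, 25/31) → index 6
j=7: u_7=433/480 ∈ [25/31, 1) → index 7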